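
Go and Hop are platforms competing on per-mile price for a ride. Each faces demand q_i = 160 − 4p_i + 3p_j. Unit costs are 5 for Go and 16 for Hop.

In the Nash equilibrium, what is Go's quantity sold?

133.6

Go's profit: π = (p_{Go} − 5)(160 − 4p_{Go} + 3p_{Hop}).
∂π/∂p_{Go} = 180 − 8p_{Go} + 3p_{Hop} = 0 ⇒ p_{Go} = 22.5 + 0.375p_{Hop}.
Similarly p_{Hop} = 28 + 0.375p_{Go}.
Plugging p_{Hop} into Go's best response: p_{Go} = 22.5 + 0.375(28 + 0.375p_{Go}) ⇒ (55/64)p_{Go} = 33, so p_{Go} = 38.4.
Then p_{Hop} = 28 + 0.375·38.4 = 42.4.
q_{Go} = 160 − 4·38.4 + 3·42.4 = 133.6.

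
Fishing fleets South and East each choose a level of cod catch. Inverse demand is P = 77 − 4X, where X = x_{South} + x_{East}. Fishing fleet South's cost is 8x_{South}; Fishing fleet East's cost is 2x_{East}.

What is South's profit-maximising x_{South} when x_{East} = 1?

8.125

Fishing fleet South's profit: π = x_{South}(77 − 4(x_{South} + x_{East})) − 8x_{South}.
∂π/∂x_{South} = 69 − 8x_{South} − 4x_{East} = 0, so x_{South} = 8.625 − 0.5x_{East}.
At x_{East} = 1: x_{South} = 8.625 − 0.5·1 = 8.125.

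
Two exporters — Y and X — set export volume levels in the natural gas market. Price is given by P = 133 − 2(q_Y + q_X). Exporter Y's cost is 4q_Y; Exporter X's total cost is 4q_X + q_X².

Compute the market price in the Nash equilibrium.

Exporter Y's profit: π = q_Y(133 − 2(q_Y + q_X)) − 4q_Y.
∂π/∂q_Y = 129 − 4q_Y − 2q_X = 0, so q_Y = 32.25 − 0.5q_X.
For X: ∂π/∂q_X = 129 − 6q_X − 2q_Y = 0 ⇒ q_X = 21.5 − (1/3)q_Y.
Solving the two reaction functions simultaneously: (1 − (−0.5)(−1/3))q_Y = 32.25 − 0.5·21.5, so (5/6)q_Y = 21.5 and q_Y = 25.8.
Then q_X = 21.5 − (1/3)·25.8 = 12.9.
Equilibrium price: P = 133 − 2·38.7 = 55.6.

55.6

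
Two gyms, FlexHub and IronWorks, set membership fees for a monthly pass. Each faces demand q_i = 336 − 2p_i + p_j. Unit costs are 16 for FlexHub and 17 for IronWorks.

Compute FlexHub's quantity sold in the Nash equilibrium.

FlexHub's profit: π = (p_{FlexHub} − 16)(336 − 2p_{FlexHub} + p_{IronWorks}).
∂π/∂p_{FlexHub} = 368 − 4p_{FlexHub} + p_{IronWorks} = 0 ⇒ p_{FlexHub} = 92 + 0.25p_{IronWorks}.
Similarly p_{IronWorks} = 92.5 + 0.25p_{FlexHub}.
Solving the two reaction functions simultaneously: (1 − (0.25)(0.25))p_{FlexHub} = 92 + 0.25·92.5, so 0.9375p_{FlexHub} = 115.125 and p_{FlexHub} = 122.8.
Then p_{IronWorks} = 92.5 + 0.25·122.8 = 123.2.
q_{FlexHub} = 336 − 2·122.8 + 123.2 = 213.6.

213.6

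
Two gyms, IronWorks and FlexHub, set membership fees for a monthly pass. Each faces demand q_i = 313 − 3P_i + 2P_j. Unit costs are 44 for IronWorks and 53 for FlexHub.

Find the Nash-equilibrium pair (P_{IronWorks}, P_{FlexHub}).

IronWorks's profit: π = (P_{IronWorks} − 44)(313 − 3P_{IronWorks} + 2P_{FlexHub}).
∂π/∂P_{IronWorks} = 445 − 6P_{IronWorks} + 2P_{FlexHub} = 0 ⇒ P_{IronWorks} = 445/6 + (1/3)P_{FlexHub}.
Similarly P_{FlexHub} = 236/3 + (1/3)P_{IronWorks}.
Plugging P_{FlexHub} into IronWorks's best response: P_{IronWorks} = 445/6 + (1/3)(236/3 + (1/3)P_{IronWorks}) ⇒ (8/9)P_{IronWorks} = 1807/18, so P_{IronWorks} = 112.9375.
Then P_{FlexHub} = 236/3 + (1/3)·112.9375 = 116.3125.

112.9375, 116.3125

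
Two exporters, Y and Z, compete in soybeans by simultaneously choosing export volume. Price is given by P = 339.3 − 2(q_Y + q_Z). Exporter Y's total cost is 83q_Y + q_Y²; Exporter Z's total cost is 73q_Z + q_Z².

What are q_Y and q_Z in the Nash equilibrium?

31.4125, 33.9125

Exporter Y's profit: π = q_Y(339.3 − 2(q_Y + q_Z)) − 83q_Y − q_Y².
∂π/∂q_Y = 256.3 − 6q_Y − 2q_Z = 0, so q_Y = 2563/60 − (1/3)q_Z.
By the same steps for Z: q_Z = 2663/60 − (1/3)q_Y.
Solving the two reaction functions simultaneously: (1 − (−1/3)(−1/3))q_Y = 2563/60 − (1/3)·(2663/60), so (8/9)q_Y = 2513/90 and q_Y = 31.4125.
Then q_Z = 2663/60 − (1/3)·31.4125 = 33.9125.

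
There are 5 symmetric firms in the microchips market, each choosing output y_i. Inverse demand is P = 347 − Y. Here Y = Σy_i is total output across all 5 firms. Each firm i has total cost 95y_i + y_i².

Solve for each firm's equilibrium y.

A representative firm's profit is π_i = y_i(347 − Y) − 95y_i − y_i², with Y = y_i + Σ_{j≠i} y_j.
First-order condition: 252 − 4y_i − Σ_{j≠i} y_j = 0.
In a symmetric equilibrium every firm chooses the same y, so Σ_{j≠i} y_j = 4y. The condition becomes 252 − 8y = 0, giving y = 252/8 = 31.5.

31.5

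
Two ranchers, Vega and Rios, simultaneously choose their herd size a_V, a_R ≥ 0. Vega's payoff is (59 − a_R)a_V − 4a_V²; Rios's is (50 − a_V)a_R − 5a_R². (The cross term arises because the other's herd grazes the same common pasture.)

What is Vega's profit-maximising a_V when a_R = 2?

Expanding Vega's payoff: 59a_V − a_Ra_V − 4a_V².
∂π/∂a_V = 59 − a_R − 8a_V = 0, so a_V = 7.375 − 0.125a_R.
At a_R = 2: a_V = 7.375 − 0.125·2 = 7.125.

7.125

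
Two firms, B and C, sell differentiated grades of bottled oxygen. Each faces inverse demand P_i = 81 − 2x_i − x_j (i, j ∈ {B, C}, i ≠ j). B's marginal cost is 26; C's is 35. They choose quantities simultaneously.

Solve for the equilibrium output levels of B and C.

Firm B's profit: π = x_B(81 − 2x_B − x_C) − 26x_B.
∂π/∂x_B = 55 − 4x_B − x_C = 0 ⇒ x_B = 13.75 − 0.25x_C.
Similarly x_C = 11.5 − 0.25x_B.
Plugging x_C into B's best response: x_B = 13.75 − 0.25(11.5 − 0.25x_B) ⇒ 0.9375x_B = 10.875, so x_B = 11.6.
Then x_C = 11.5 − 0.25·11.6 = 8.6.

11.6, 8.6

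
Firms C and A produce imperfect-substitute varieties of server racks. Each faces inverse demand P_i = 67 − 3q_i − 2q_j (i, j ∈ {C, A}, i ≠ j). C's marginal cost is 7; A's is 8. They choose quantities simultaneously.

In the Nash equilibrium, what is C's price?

29.6875

Firm C's profit: π = q_C(67 − 3q_C − 2q_A) − 7q_C.
∂π/∂q_C = 60 − 6q_C − 2q_A = 0 ⇒ q_C = 10 − (1/3)q_A.
Similarly q_A = 59/6 − (1/3)q_C.
Plugging q_A into C's best response: q_C = 10 − (1/3)(59/6 − (1/3)q_C) ⇒ (8/9)q_C = 121/18, so q_C = 7.5625.
Then q_A = 59/6 − (1/3)·7.5625 = 7.3125.
P_C = 67 − 3·7.5625 − 2·7.3125 = 29.6875.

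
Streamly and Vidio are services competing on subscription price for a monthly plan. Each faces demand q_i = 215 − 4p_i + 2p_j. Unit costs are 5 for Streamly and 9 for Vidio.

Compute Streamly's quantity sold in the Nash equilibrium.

Streamly's profit: π = (p_{Streamly} − 5)(215 − 4p_{Streamly} + 2p_{Vidio}).
∂π/∂p_{Streamly} = 235 − 8p_{Streamly} + 2p_{Vidio} = 0 ⇒ p_{Streamly} = 29.375 + 0.25p_{Vidio}.
Similarly p_{Vidio} = 31.375 + 0.25p_{Streamly}.
Plugging p_{Vidio} into Streamly's best response: p_{Streamly} = 29.375 + 0.25(31.375 + 0.25p_{Streamly}) ⇒ 0.9375p_{Streamly} = 1191/32, so p_{Streamly} = 39.7.
Then p_{Vidio} = 31.375 + 0.25·39.7 = 41.3.
q_{Streamly} = 215 − 4·39.7 + 2·41.3 = 138.8.

138.8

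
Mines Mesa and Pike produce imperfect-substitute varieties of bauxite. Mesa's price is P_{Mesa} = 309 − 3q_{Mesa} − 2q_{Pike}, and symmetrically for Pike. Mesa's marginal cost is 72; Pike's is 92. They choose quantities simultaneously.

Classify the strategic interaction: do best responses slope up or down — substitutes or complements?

Mine Mesa's profit: π = q_{Mesa}(309 − 3q_{Mesa} − 2q_{Pike}) − 72q_{Mesa}.
∂π/∂q_{Mesa} = 237 − 6q_{Mesa} − 2q_{Pike} = 0 ⇒ q_{Mesa} = 39.5 − (1/3)q_{Pike}.
The best-response slope dq_{Mesa}/dq_{Pike} = −1/3 < 0: the reaction function is downward-sloping, so the choices are strategic substitutes.

strategic substitutes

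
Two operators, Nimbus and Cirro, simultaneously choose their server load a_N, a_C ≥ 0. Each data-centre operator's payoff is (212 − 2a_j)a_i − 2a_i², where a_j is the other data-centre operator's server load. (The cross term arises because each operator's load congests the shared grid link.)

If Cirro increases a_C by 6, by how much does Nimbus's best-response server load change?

-3

Nimbus's payoff is (212 − 2a_C)a_N − 2a_N².
∂π/∂a_N = 212 − 2a_C − 4a_N = 0, so a_N = 53 − 0.5a_C.
The reaction-function slope is −0.5, so a 6-unit rise in a_C moves a_N by −0.5 × 6 = −3. Nimbus's best response falls — the actions are strategic substitutes.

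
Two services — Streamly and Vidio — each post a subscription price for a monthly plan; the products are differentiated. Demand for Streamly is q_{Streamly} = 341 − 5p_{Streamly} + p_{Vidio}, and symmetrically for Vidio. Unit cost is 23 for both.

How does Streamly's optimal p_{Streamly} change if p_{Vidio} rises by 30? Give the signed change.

Streamly's profit: π = (p_{Streamly} − 23)(341 − 5p_{Streamly} + p_{Vidio}).
∂π/∂p_{Streamly} = 456 − 10p_{Streamly} + p_{Vidio} = 0 ⇒ p_{Streamly} = 45.6 + 0.1p_{Vidio}.
The reaction-function slope is 0.1, so a 30-unit rise in p_{Vidio} moves p_{Streamly} by 0.1 × 30 = 3. Streamly's best response rises — the actions are strategic complements.

3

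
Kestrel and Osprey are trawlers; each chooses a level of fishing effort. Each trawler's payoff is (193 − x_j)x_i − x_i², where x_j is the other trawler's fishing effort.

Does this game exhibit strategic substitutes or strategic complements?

Kestrel's payoff is (193 − x_O)x_K − x_K².
∂π/∂x_K = 193 − x_O − 2x_K = 0, so x_K = 96.5 − 0.5x_O.
The best-response slope dx_K/dx_O = −0.5 < 0: the reaction function is downward-sloping, so the choices are strategic substitutes.

strategic substitutes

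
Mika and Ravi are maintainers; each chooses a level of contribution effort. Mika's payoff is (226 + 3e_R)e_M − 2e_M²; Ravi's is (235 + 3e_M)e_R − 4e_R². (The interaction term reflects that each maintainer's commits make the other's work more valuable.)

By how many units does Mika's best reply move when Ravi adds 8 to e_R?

6

Expanding Mika's payoff: 226e_M + 3e_Re_M − 2e_M².
∂π/∂e_M = 226 + 3e_R − 4e_M = 0, so e_M = 56.5 + 0.75e_R.
The reaction-function slope is 0.75, so an 8-unit rise in e_R moves e_M by 0.75 × 8 = 6. Mika's best response rises — the actions are strategic complements.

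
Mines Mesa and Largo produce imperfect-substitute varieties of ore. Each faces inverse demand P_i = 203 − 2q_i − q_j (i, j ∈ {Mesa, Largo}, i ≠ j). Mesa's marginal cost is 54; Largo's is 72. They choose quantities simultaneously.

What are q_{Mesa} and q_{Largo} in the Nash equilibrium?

31, 25

Mine Mesa's profit: π = q_{Mesa}(203 − 2q_{Mesa} − q_{Largo}) − 54q_{Mesa}.
∂π/∂q_{Mesa} = 149 − 4q_{Mesa} − q_{Largo} = 0 ⇒ q_{Mesa} = 37.25 − 0.25q_{Largo}.
Similarly q_{Largo} = 32.75 − 0.25q_{Mesa}.
Plugging q_{Largo} into Mesa's best response: q_{Mesa} = 37.25 − 0.25(32.75 − 0.25q_{Mesa}) ⇒ 0.9375q_{Mesa} = 29.0625, so q_{Mesa} = 31.
Then q_{Largo} = 32.75 − 0.25·31 = 25.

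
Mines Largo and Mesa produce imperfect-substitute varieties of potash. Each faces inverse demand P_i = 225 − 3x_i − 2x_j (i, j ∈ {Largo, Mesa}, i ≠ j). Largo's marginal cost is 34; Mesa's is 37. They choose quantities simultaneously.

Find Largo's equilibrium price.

Mine Largo's profit: π = x_{Largo}(225 − 3x_{Largo} − 2x_{Mesa}) − 34x_{Largo}.
∂π/∂x_{Largo} = 191 − 6x_{Largo} − 2x_{Mesa} = 0 ⇒ x_{Largo} = 191/6 − (1/3)x_{Mesa}.
Similarly x_{Mesa} = 94/3 − (1/3)x_{Largo}.
Substituting the second reaction function into the first: x_{Largo} = 191/6 − (1/3)(94/3 − (1/3)x_{Largo}), which gives (8/9)x_{Largo} = 385/18 ⇒ x_{Largo} = 24.0625.
Then x_{Mesa} = 94/3 − (1/3)·24.0625 = 23.3125.
P_{Largo} = 225 − 3·24.0625 − 2·23.3125 = 106.1875.

106.1875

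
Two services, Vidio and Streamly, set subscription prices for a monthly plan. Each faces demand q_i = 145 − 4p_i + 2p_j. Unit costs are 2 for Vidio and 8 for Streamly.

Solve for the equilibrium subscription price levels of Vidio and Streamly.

26.3, 28.7

Vidio's profit: π = (p_{Vidio} − 2)(145 − 4p_{Vidio} + 2p_{Streamly}).
∂π/∂p_{Vidio} = 153 − 8p_{Vidio} + 2p_{Streamly} = 0 ⇒ p_{Vidio} = 19.125 + 0.25p_{Streamly}.
Similarly p_{Streamly} = 22.125 + 0.25p_{Vidio}.
Solving the two reaction functions simultaneously: (1 − (0.25)(0.25))p_{Vidio} = 19.125 + 0.25·22.125, so 0.9375p_{Vidio} = 789/32 and p_{Vidio} = 26.3.
Then p_{Streamly} = 22.125 + 0.25·26.3 = 28.7.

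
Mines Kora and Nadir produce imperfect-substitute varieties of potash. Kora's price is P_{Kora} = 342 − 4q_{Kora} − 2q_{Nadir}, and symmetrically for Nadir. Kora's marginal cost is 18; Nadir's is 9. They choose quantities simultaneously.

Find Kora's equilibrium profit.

4121.64

Mine Kora's profit: π = q_{Kora}(342 − 4q_{Kora} − 2q_{Nadir}) − 18q_{Kora}.
∂π/∂q_{Kora} = 324 − 8q_{Kora} − 2q_{Nadir} = 0 ⇒ q_{Kora} = 40.5 − 0.25q_{Nadir}.
Similarly q_{Nadir} = 41.625 − 0.25q_{Kora}.
Solving the two reaction functions simultaneously: (1 − (−0.25)(−0.25))q_{Kora} = 40.5 − 0.25·41.625, so 0.9375q_{Kora} = 963/32 and q_{Kora} = 32.1.
Then q_{Nadir} = 41.625 − 0.25·32.1 = 33.6.
P_{Kora} = 342 − 4·32.1 − 2·33.6 = 146.4.
Profit = (146.4 − 18)·32.1 = 4121.64.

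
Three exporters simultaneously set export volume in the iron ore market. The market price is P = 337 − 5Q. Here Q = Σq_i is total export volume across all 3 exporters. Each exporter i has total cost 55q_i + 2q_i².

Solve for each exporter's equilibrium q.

11.75

A representative exporter's profit is π_i = q_i(337 − 5Q) − 55q_i − 2q_i², with Q = q_i + Σ_{j≠i} q_j.
First-order condition: 282 − 14q_i − 5Σ_{j≠i} q_j = 0.
In a symmetric equilibrium every exporter chooses the same q, so Σ_{j≠i} q_j = 2q. The condition becomes 282 − 24q = 0, giving q = 282/24 = 11.75.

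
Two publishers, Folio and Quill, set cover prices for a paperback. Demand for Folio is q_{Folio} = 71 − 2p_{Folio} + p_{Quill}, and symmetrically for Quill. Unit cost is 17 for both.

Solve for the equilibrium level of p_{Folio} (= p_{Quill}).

Folio's profit: π = (p_{Folio} − 17)(71 − 2p_{Folio} + p_{Quill}).
∂π/∂p_{Folio} = 105 − 4p_{Folio} + p_{Quill} = 0 ⇒ p_{Folio} = 26.25 + 0.25p_{Quill}.
The game is symmetric, so in equilibrium p_{Quill} = p_{Folio}: the reaction function gives 0.75p_{Folio} = 26.25, hence p_{Folio} = 35.

35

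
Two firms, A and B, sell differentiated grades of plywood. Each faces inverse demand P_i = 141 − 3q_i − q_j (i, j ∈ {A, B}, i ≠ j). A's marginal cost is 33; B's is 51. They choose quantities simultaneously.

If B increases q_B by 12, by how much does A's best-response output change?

-2

Firm A's profit: π = q_A(141 − 3q_A − q_B) − 33q_A.
∂π/∂q_A = 108 − 6q_A − q_B = 0 ⇒ q_A = 18 − (1/6)q_B.
The reaction-function slope is −1/6, so a 12-unit rise in q_B moves q_A by −1/6 × 12 = −2. A's best response falls — the actions are strategic substitutes.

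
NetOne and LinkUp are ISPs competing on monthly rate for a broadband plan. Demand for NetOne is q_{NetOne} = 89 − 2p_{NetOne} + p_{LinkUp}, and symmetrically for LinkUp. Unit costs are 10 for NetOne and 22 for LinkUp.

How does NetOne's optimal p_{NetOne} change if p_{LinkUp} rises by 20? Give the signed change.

5

NetOne's profit: π = (p_{NetOne} − 10)(89 − 2p_{NetOne} + p_{LinkUp}).
∂π/∂p_{NetOne} = 109 − 4p_{NetOne} + p_{LinkUp} = 0 ⇒ p_{NetOne} = 27.25 + 0.25p_{LinkUp}.
The reaction-function slope is 0.25, so a 20-unit rise in p_{LinkUp} moves p_{NetOne} by 0.25 × 20 = 5. NetOne's best response rises — the actions are strategic complements.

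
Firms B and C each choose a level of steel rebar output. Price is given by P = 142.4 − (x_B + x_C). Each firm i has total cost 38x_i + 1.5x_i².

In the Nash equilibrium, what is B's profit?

756.9

Firm B's profit: π = x_B(142.4 − (x_B + x_C)) − 38x_B − 1.5x_B².
∂π/∂x_B = 104.4 − 5x_B − x_C = 0, so x_B = 20.88 − 0.2x_C.
Setting x_B = x_C in the reaction function: x_B = 20.88 − 0.2x_B, so x_B = 20.88 / 1.2 = 17.4.
Price P = 142.4 − 34.8 = 107.6.
B's profit: (107.6 − 38)·17.4 − 1.5(17.4)² = 756.9.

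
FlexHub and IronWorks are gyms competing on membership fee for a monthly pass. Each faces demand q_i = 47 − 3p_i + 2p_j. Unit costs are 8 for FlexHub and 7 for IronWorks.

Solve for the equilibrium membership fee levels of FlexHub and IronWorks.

FlexHub's profit: π = (p_{FlexHub} − 8)(47 − 3p_{FlexHub} + 2p_{IronWorks}).
∂π/∂p_{FlexHub} = 71 − 6p_{FlexHub} + 2p_{IronWorks} = 0 ⇒ p_{FlexHub} = 71/6 + (1/3)p_{IronWorks}.
Similarly p_{IronWorks} = 34/3 + (1/3)p_{FlexHub}.
Substituting the second reaction function into the first: p_{FlexHub} = 71/6 + (1/3)(34/3 + (1/3)p_{FlexHub}), which gives (8/9)p_{FlexHub} = 281/18 ⇒ p_{FlexHub} = 17.5625.
Then p_{IronWorks} = 34/3 + (1/3)·17.5625 = 17.1875.

17.5625, 17.1875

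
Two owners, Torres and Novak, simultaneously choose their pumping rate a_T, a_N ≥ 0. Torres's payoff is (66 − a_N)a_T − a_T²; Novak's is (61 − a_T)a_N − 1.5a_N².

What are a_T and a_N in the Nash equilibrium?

Expanding Torres's payoff: 66a_T − a_Na_T − a_T².
∂π/∂a_T = 66 − a_N − 2a_T = 0, so a_T = 33 − 0.5a_N.
Likewise for Novak: a_N = 61/3 − (1/3)a_T.
Solving the two reaction functions simultaneously: (1 − (−0.5)(−1/3))a_T = 33 − 0.5·(61/3), so (5/6)a_T = 137/6 and a_T = 27.4.
Then a_N = 61/3 − (1/3)·27.4 = 11.2.

27.4, 11.2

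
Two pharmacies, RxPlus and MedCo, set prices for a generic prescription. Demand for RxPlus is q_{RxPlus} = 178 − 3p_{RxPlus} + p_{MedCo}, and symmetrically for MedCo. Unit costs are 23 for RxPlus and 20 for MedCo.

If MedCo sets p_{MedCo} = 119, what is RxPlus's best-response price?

61

RxPlus's profit: π = (p_{RxPlus} − 23)(178 − 3p_{RxPlus} + p_{MedCo}).
∂π/∂p_{RxPlus} = 247 − 6p_{RxPlus} + p_{MedCo} = 0 ⇒ p_{RxPlus} = 247/6 + (1/6)p_{MedCo}.
At p_{MedCo} = 119: p_{RxPlus} = 247/6 + (1/6)·119 = 61.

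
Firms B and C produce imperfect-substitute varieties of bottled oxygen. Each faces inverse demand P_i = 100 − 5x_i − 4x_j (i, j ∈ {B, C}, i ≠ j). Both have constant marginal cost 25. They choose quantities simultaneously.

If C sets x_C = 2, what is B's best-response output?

6.7

Firm B's profit: π = x_B(100 − 5x_B − 4x_C) − 25x_B.
∂π/∂x_B = 75 − 10x_B − 4x_C = 0 ⇒ x_B = 7.5 − 0.4x_C.
At x_C = 2: x_B = 7.5 − 0.4·2 = 6.7.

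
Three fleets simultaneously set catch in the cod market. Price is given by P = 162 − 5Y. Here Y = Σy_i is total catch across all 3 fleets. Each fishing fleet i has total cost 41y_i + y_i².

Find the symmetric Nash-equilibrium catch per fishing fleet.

5.5

A representative fishing fleet's profit is π_i = y_i(162 − 5Y) − 41y_i − y_i², with Y = y_i + Σ_{j≠i} y_j.
First-order condition: 121 − 12y_i − 5Σ_{j≠i} y_j = 0.
Imposing symmetry (y_j = y for all j) turns Σ_{j≠i} y_j into 2y, so 121 = 22y and y = 5.5.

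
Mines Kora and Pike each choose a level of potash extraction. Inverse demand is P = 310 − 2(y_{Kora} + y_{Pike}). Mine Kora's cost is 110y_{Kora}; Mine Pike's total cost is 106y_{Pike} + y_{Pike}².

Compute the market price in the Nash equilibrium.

189.2

Mine Kora's profit: π = y_{Kora}(310 − 2(y_{Kora} + y_{Pike})) − 110y_{Kora}.
∂π/∂y_{Kora} = 200 − 4y_{Kora} − 2y_{Pike} = 0, so y_{Kora} = 50 − 0.5y_{Pike}.
For Pike: ∂π/∂y_{Pike} = 204 − 6y_{Pike} − 2y_{Kora} = 0 ⇒ y_{Pike} = 34 − (1/3)y_{Kora}.
Plugging y_{Pike} into Kora's best response: y_{Kora} = 50 − 0.5(34 − (1/3)y_{Kora}) ⇒ (5/6)y_{Kora} = 33, so y_{Kora} = 39.6.
Then y_{Pike} = 34 − (1/3)·39.6 = 20.8.
Equilibrium price: P = 310 − 2·60.4 = 189.2.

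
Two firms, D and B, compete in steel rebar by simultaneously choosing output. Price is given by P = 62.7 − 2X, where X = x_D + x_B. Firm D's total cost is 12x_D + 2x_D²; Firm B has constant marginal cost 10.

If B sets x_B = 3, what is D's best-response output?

Firm D's profit: π = x_D(62.7 − 2(x_D + x_B)) − 12x_D − 2x_D².
∂π/∂x_D = 50.7 − 8x_D − 2x_B = 0, so x_D = 6.3375 − 0.25x_B.
At x_B = 3: x_D = 6.3375 − 0.25·3 = 5.5875.

5.5875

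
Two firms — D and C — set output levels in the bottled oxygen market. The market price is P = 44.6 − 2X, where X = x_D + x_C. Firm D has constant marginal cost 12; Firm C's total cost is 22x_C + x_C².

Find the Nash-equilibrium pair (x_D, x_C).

7.52, 1.26

Firm D's profit: π = x_D(44.6 − 2(x_D + x_C)) − 12x_D.
∂π/∂x_D = 32.6 − 4x_D − 2x_C = 0, so x_D = 8.15 − 0.5x_C.
For C: ∂π/∂x_C = 22.6 − 6x_C − 2x_D = 0 ⇒ x_C = 113/30 − (1/3)x_D.
Solving the two reaction functions simultaneously: (1 − (−0.5)(−1/3))x_D = 8.15 − 0.5·(113/30), so (5/6)x_D = 94/15 and x_D = 7.52.
Then x_C = 113/30 − (1/3)·7.52 = 1.26.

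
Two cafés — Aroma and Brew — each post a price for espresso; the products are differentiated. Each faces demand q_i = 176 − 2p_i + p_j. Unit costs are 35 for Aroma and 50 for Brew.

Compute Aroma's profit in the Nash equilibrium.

4802

Aroma's profit: π = (p_{Aroma} − 35)(176 − 2p_{Aroma} + p_{Brew}).
∂π/∂p_{Aroma} = 246 − 4p_{Aroma} + p_{Brew} = 0 ⇒ p_{Aroma} = 61.5 + 0.25p_{Brew}.
Similarly p_{Brew} = 69 + 0.25p_{Aroma}.
Plugging p_{Brew} into Aroma's best response: p_{Aroma} = 61.5 + 0.25(69 + 0.25p_{Aroma}) ⇒ 0.9375p_{Aroma} = 78.75, so p_{Aroma} = 84.
Then p_{Brew} = 69 + 0.25·84 = 90.
q_{Aroma} = 176 − 2·84 + 90 = 98.
Profit = (84 − 35)·98 = 4802.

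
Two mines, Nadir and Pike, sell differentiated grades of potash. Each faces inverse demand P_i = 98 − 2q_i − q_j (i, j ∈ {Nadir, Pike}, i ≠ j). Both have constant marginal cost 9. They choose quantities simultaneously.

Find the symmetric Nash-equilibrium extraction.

Mine Nadir's profit: π = q_{Nadir}(98 − 2q_{Nadir} − q_{Pike}) − 9q_{Nadir}.
∂π/∂q_{Nadir} = 89 − 4q_{Nadir} − q_{Pike} = 0 ⇒ q_{Nadir} = 22.25 − 0.25q_{Pike}.
Setting q_{Nadir} = q_{Pike} in the reaction function: q_{Nadir} = 22.25 − 0.25q_{Nadir}, so q_{Nadir} = 22.25 / 1.25 = 17.8.

17.8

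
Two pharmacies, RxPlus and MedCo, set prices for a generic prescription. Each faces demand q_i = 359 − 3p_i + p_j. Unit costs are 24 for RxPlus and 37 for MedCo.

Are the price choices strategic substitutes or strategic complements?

RxPlus's profit: π = (p_{RxPlus} − 24)(359 − 3p_{RxPlus} + p_{MedCo}).
∂π/∂p_{RxPlus} = 431 − 6p_{RxPlus} + p_{MedCo} = 0 ⇒ p_{RxPlus} = 431/6 + (1/6)p_{MedCo}.
The best-response slope dp_{RxPlus}/dp_{MedCo} = 1/6 > 0: the reaction function is upward-sloping, so the choices are strategic complements.

strategic complements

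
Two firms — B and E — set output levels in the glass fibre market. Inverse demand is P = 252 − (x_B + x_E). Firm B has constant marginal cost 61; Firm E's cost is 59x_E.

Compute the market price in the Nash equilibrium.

Firm B's profit: π = x_B(252 − (x_B + x_E)) − 61x_B.
∂π/∂x_B = 191 − 2x_B − x_E = 0, so x_B = 95.5 − 0.5x_E.
By the same steps for E: x_E = 96.5 − 0.5x_B.
Plugging x_E into B's best response: x_B = 95.5 − 0.5(96.5 − 0.5x_B) ⇒ 0.75x_B = 47.25, so x_B = 63.
Then x_E = 96.5 − 0.5·63 = 65.
Equilibrium price: P = 252 − 128 = 124.

124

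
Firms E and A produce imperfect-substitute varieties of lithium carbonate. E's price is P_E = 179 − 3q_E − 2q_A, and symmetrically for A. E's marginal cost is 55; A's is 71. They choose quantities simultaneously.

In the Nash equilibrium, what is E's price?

Firm E's profit: π = q_E(179 − 3q_E − 2q_A) − 55q_E.
∂π/∂q_E = 124 − 6q_E − 2q_A = 0 ⇒ q_E = 62/3 − (1/3)q_A.
Similarly q_A = 18 − (1/3)q_E.
Substituting the second reaction function into the first: q_E = 62/3 − (1/3)(18 − (1/3)q_E), which gives (8/9)q_E = 44/3 ⇒ q_E = 16.5.
Then q_A = 18 − (1/3)·16.5 = 12.5.
P_E = 179 − 3·16.5 − 2·12.5 = 104.5.

104.5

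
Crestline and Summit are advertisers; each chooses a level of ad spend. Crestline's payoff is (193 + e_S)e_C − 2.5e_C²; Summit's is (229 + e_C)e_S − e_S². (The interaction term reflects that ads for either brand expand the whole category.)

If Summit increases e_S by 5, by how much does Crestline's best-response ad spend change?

1

Expanding Crestline's payoff: 193e_C + e_Se_C − 2.5e_C².
∂π/∂e_C = 193 + e_S − 5e_C = 0, so e_C = 38.6 + 0.2e_S.
The reaction-function slope is 0.2, so a 5-unit rise in e_S moves e_C by 0.2 × 5 = 1. Crestline's best response rises — the actions are strategic complements.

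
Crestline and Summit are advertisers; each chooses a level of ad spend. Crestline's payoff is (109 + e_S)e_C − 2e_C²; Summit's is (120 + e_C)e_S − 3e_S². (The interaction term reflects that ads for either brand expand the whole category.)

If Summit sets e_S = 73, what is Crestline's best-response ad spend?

Expanding Crestline's payoff: 109e_C + e_Se_C − 2e_C².
∂π/∂e_C = 109 + e_S − 4e_C = 0, so e_C = 27.25 + 0.25e_S.
At e_S = 73: e_C = 27.25 + 0.25·73 = 45.5.

45.5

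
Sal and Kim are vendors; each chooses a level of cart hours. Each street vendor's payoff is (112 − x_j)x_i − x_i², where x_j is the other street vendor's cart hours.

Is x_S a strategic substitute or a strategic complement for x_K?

Sal's payoff is (112 − x_K)x_S − x_S².
∂π/∂x_S = 112 − x_K − 2x_S = 0, so x_S = 56 − 0.5x_K.
The best-response slope dx_S/dx_K = −0.5 < 0: the reaction function is downward-sloping, so the choices are strategic substitutes.

strategic substitutes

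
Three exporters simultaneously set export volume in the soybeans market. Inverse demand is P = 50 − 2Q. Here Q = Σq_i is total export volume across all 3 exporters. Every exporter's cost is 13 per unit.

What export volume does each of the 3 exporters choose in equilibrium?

4.625

A representative exporter's profit is π_i = q_i(50 − 2Q) − 13q_i, with Q = q_i + Σ_{j≠i} q_j.
First-order condition: 37 − 4q_i − 2Σ_{j≠i} q_j = 0.
Imposing symmetry (q_j = q for all j) turns Σ_{j≠i} q_j into 2q, so 37 = 8q and q = 4.625.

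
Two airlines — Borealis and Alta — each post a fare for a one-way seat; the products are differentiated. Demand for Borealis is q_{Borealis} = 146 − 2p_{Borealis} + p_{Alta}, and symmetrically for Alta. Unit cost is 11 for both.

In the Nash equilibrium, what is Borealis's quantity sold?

Borealis's profit: π = (p_{Borealis} − 11)(146 − 2p_{Borealis} + p_{Alta}).
∂π/∂p_{Borealis} = 168 − 4p_{Borealis} + p_{Alta} = 0 ⇒ p_{Borealis} = 42 + 0.25p_{Alta}.
Setting p_{Borealis} = p_{Alta} in the reaction function: p_{Borealis} = 42 + 0.25p_{Borealis}, so p_{Borealis} = 42 / 0.75 = 56.
q_{Borealis} = 146 − 2·56 + 56 = 90.

90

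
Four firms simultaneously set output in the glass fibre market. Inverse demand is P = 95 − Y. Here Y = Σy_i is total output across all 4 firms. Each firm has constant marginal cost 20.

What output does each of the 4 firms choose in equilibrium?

15

A representative firm's profit is π_i = y_i(95 − Y) − 20y_i, with Y = y_i + Σ_{j≠i} y_j.
First-order condition: 75 − 2y_i − Σ_{j≠i} y_j = 0.
Imposing symmetry (y_j = y for all j) turns Σ_{j≠i} y_j into 3y, so 75 = 5y and y = 15.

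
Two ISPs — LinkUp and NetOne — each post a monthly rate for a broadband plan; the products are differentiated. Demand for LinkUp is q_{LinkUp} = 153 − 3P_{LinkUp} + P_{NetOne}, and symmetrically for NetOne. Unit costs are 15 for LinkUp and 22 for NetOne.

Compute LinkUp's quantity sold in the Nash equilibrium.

LinkUp's profit: π = (P_{LinkUp} − 15)(153 − 3P_{LinkUp} + P_{NetOne}).
∂π/∂P_{LinkUp} = 198 − 6P_{LinkUp} + P_{NetOne} = 0 ⇒ P_{LinkUp} = 33 + (1/6)P_{NetOne}.
Similarly P_{NetOne} = 36.5 + (1/6)P_{LinkUp}.
Solving the two reaction functions simultaneously: (1 − (1/6)(1/6))P_{LinkUp} = 33 + (1/6)·36.5, so (35/36)P_{LinkUp} = 469/12 and P_{LinkUp} = 40.2.
Then P_{NetOne} = 36.5 + (1/6)·40.2 = 43.2.
q_{LinkUp} = 153 − 3·40.2 + 43.2 = 75.6.

75.6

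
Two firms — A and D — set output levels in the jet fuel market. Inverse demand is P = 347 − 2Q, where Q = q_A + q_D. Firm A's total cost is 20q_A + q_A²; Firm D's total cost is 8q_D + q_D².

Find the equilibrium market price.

180.5

Firm A's profit: π = q_A(347 − 2(q_A + q_D)) − 20q_A − q_A².
∂π/∂q_A = 327 − 6q_A − 2q_D = 0, so q_A = 54.5 − (1/3)q_D.
By the same steps for D: q_D = 56.5 − (1/3)q_A.
Substituting the second reaction function into the first: q_A = 54.5 − (1/3)(56.5 − (1/3)q_A), which gives (8/9)q_A = 107/3 ⇒ q_A = 40.125.
Then q_D = 56.5 − (1/3)·40.125 = 43.125.
Equilibrium price: P = 347 − 2·83.25 = 180.5.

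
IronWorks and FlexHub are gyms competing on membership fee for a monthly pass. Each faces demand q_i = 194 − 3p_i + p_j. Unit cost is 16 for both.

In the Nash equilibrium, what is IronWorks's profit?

3149.28

IronWorks's profit: π = (p_{IronWorks} − 16)(194 − 3p_{IronWorks} + p_{FlexHub}).
∂π/∂p_{IronWorks} = 242 − 6p_{IronWorks} + p_{FlexHub} = 0 ⇒ p_{IronWorks} = 121/3 + (1/6)p_{FlexHub}.
By symmetry p_{FlexHub} = p_{IronWorks}; substituting into the reaction function, (5/6)p_{IronWorks} = 121/3 and p_{IronWorks} = 48.4.
q_{IronWorks} = 194 − 3·48.4 + 48.4 = 97.2.
Profit = (48.4 − 16)·97.2 = 3149.28.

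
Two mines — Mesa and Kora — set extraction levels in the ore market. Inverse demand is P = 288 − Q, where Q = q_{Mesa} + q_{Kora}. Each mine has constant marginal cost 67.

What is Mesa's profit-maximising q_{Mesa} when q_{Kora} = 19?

101

Mine Mesa's profit: π = q_{Mesa}(288 − (q_{Mesa} + q_{Kora})) − 67q_{Mesa}.
∂π/∂q_{Mesa} = 221 − 2q_{Mesa} − q_{Kora} = 0, so q_{Mesa} = 110.5 − 0.5q_{Kora}.
At q_{Kora} = 19: q_{Mesa} = 110.5 − 0.5·19 = 101.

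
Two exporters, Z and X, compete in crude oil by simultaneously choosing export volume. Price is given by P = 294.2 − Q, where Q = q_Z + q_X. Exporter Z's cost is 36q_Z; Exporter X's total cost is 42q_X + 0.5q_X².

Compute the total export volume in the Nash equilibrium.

Exporter Z's profit: π = q_Z(294.2 − (q_Z + q_X)) − 36q_Z.
∂π/∂q_Z = 258.2 − 2q_Z − q_X = 0, so q_Z = 129.1 − 0.5q_X.
For X: ∂π/∂q_X = 252.2 − 3q_X − q_Z = 0 ⇒ q_X = 1261/15 − (1/3)q_Z.
Substituting the second reaction function into the first: q_Z = 129.1 − 0.5(1261/15 − (1/3)q_Z), which gives (5/6)q_Z = 1306/15 ⇒ q_Z = 104.48.
Then q_X = 1261/15 − (1/3)·104.48 = 49.24.
Total export volume: 104.48 + 49.24 = 153.72.

153.72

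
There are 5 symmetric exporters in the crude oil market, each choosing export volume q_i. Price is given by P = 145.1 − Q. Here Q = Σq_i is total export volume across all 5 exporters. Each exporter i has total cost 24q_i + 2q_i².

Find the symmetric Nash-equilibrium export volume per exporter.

A representative exporter's profit is π_i = q_i(145.1 − Q) − 24q_i − 2q_i², with Q = q_i + Σ_{j≠i} q_j.
First-order condition: 121.1 − 6q_i − Σ_{j≠i} q_j = 0.
With identical exporters, set every q_j = q: then 121.1 − 6q − 4q = 0, i.e. q = 121.1/10 = 12.11.

12.11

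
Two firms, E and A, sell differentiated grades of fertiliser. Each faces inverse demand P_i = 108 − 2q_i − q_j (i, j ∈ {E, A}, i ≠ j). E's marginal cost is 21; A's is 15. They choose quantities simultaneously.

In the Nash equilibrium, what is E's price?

55

Firm E's profit: π = q_E(108 − 2q_E − q_A) − 21q_E.
∂π/∂q_E = 87 − 4q_E − q_A = 0 ⇒ q_E = 21.75 − 0.25q_A.
Similarly q_A = 23.25 − 0.25q_E.
Substituting the second reaction function into the first: q_E = 21.75 − 0.25(23.25 − 0.25q_E), which gives 0.9375q_E = 15.9375 ⇒ q_E = 17.
Then q_A = 23.25 − 0.25·17 = 19.
P_E = 108 − 2·17 − 19 = 55.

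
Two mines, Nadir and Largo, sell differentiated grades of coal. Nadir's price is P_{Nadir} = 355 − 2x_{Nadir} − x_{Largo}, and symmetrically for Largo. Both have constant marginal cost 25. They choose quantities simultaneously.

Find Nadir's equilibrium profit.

Mine Nadir's profit: π = x_{Nadir}(355 − 2x_{Nadir} − x_{Largo}) − 25x_{Nadir}.
∂π/∂x_{Nadir} = 330 − 4x_{Nadir} − x_{Largo} = 0 ⇒ x_{Nadir} = 82.5 − 0.25x_{Largo}.
By symmetry x_{Largo} = x_{Nadir}; substituting into the reaction function, 1.25x_{Nadir} = 82.5 and x_{Nadir} = 66.
P_{Nadir} = 355 − 2·66 − 66 = 157.
Profit = (157 − 25)·66 = 8712.

8712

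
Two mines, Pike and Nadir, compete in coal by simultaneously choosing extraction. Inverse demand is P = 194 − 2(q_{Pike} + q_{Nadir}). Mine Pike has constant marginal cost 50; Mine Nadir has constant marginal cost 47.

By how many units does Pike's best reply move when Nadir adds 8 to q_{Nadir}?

-4

Mine Pike's profit: π = q_{Pike}(194 − 2(q_{Pike} + q_{Nadir})) − 50q_{Pike}.
∂π/∂q_{Pike} = 144 − 4q_{Pike} − 2q_{Nadir} = 0, so q_{Pike} = 36 − 0.5q_{Nadir}.
The reaction-function slope is −0.5, so an 8-unit rise in q_{Nadir} moves q_{Pike} by −0.5 × 8 = −4. Pike's best response falls — the actions are strategic substitutes.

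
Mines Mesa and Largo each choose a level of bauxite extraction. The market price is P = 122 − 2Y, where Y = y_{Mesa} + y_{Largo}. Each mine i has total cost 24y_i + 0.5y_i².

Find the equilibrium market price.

66

Mine Mesa's profit: π = y_{Mesa}(122 − 2(y_{Mesa} + y_{Largo})) − 24y_{Mesa} − 0.5y_{Mesa}².
∂π/∂y_{Mesa} = 98 − 5y_{Mesa} − 2y_{Largo} = 0, so y_{Mesa} = 19.6 − 0.4y_{Largo}.
The game is symmetric, so in equilibrium y_{Largo} = y_{Mesa}: the reaction function gives 1.4y_{Mesa} = 19.6, hence y_{Mesa} = 14.
Equilibrium price: P = 122 − 2·28 = 66.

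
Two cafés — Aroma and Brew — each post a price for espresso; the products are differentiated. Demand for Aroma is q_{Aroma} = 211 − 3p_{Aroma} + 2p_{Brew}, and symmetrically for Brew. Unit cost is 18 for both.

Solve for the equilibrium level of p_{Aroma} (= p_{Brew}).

Aroma's profit: π = (p_{Aroma} − 18)(211 − 3p_{Aroma} + 2p_{Brew}).
∂π/∂p_{Aroma} = 265 − 6p_{Aroma} + 2p_{Brew} = 0 ⇒ p_{Aroma} = 265/6 + (1/3)p_{Brew}.
The game is symmetric, so in equilibrium p_{Brew} = p_{Aroma}: the reaction function gives (2/3)p_{Aroma} = 265/6, hence p_{Aroma} = 66.25.

66.25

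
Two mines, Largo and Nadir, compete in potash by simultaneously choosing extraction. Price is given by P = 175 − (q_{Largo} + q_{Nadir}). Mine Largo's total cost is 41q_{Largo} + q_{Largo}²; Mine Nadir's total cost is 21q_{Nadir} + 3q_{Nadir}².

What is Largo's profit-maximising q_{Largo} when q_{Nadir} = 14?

30

Mine Largo's profit: π = q_{Largo}(175 − (q_{Largo} + q_{Nadir})) − 41q_{Largo} − q_{Largo}².
∂π/∂q_{Largo} = 134 − 4q_{Largo} − q_{Nadir} = 0, so q_{Largo} = 33.5 − 0.25q_{Nadir}.
At q_{Nadir} = 14: q_{Largo} = 33.5 − 0.25·14 = 30.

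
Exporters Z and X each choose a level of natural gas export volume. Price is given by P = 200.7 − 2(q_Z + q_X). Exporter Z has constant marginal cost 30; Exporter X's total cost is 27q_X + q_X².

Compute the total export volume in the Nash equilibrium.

51.51

Exporter Z's profit: π = q_Z(200.7 − 2(q_Z + q_X)) − 30q_Z.
∂π/∂q_Z = 170.7 − 4q_Z − 2q_X = 0, so q_Z = 42.675 − 0.5q_X.
For X: ∂π/∂q_X = 173.7 − 6q_X − 2q_Z = 0 ⇒ q_X = 28.95 − (1/3)q_Z.
Substituting the second reaction function into the first: q_Z = 42.675 − 0.5(28.95 − (1/3)q_Z), which gives (5/6)q_Z = 28.2 ⇒ q_Z = 33.84.
Then q_X = 28.95 − (1/3)·33.84 = 17.67.
Total export volume: 33.84 + 17.67 = 51.51.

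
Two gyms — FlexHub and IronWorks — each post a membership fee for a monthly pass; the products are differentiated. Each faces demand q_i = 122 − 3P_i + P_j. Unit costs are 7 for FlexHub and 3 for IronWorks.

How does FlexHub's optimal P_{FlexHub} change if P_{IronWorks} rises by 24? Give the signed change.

FlexHub's profit: π = (P_{FlexHub} − 7)(122 − 3P_{FlexHub} + P_{IronWorks}).
∂π/∂P_{FlexHub} = 143 − 6P_{FlexHub} + P_{IronWorks} = 0 ⇒ P_{FlexHub} = 143/6 + (1/6)P_{IronWorks}.
The reaction-function slope is 1/6, so a 24-unit rise in P_{IronWorks} moves P_{FlexHub} by 1/6 × 24 = 4. FlexHub's best response rises — the actions are strategic complements.

4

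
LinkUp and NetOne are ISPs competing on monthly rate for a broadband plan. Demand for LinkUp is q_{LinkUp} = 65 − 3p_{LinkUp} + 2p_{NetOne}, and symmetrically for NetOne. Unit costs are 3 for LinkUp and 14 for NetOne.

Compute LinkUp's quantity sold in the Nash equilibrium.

LinkUp's profit: π = (p_{LinkUp} − 3)(65 − 3p_{LinkUp} + 2p_{NetOne}).
∂π/∂p_{LinkUp} = 74 − 6p_{LinkUp} + 2p_{NetOne} = 0 ⇒ p_{LinkUp} = 37/3 + (1/3)p_{NetOne}.
Similarly p_{NetOne} = 107/6 + (1/3)p_{LinkUp}.
Substituting the second reaction function into the first: p_{LinkUp} = 37/3 + (1/3)(107/6 + (1/3)p_{LinkUp}), which gives (8/9)p_{LinkUp} = 329/18 ⇒ p_{LinkUp} = 20.5625.
Then p_{NetOne} = 107/6 + (1/3)·20.5625 = 24.6875.
q_{LinkUp} = 65 − 3·20.5625 + 2·24.6875 = 52.6875.

52.6875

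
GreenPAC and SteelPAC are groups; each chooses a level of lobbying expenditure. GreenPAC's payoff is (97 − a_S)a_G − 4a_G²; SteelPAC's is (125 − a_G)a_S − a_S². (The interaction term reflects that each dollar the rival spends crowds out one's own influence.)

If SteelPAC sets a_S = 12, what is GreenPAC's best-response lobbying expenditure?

10.625

Expanding GreenPAC's payoff: 97a_G − a_Sa_G − 4a_G².
∂π/∂a_G = 97 − a_S − 8a_G = 0, so a_G = 12.125 − 0.125a_S.
At a_S = 12: a_G = 12.125 − 0.125·12 = 10.625.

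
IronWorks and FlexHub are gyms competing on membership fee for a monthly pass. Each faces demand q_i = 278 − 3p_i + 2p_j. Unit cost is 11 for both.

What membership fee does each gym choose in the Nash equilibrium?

IronWorks's profit: π = (p_{IronWorks} − 11)(278 − 3p_{IronWorks} + 2p_{FlexHub}).
∂π/∂p_{IronWorks} = 311 − 6p_{IronWorks} + 2p_{FlexHub} = 0 ⇒ p_{IronWorks} = 311/6 + (1/3)p_{FlexHub}.
Setting p_{IronWorks} = p_{FlexHub} in the reaction function: p_{IronWorks} = 311/6 + (1/3)p_{IronWorks}, so p_{IronWorks} = (311/6) / (2/3) = 77.75.

77.75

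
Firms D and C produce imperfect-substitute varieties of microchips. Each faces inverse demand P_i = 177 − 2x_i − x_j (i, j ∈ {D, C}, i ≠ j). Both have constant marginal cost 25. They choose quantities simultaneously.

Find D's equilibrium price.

Firm D's profit: π = x_D(177 − 2x_D − x_C) − 25x_D.
∂π/∂x_D = 152 − 4x_D − x_C = 0 ⇒ x_D = 38 − 0.25x_C.
By symmetry x_C = x_D; substituting into the reaction function, 1.25x_D = 38 and x_D = 30.4.
P_D = 177 − 2·30.4 − 30.4 = 85.8.

85.8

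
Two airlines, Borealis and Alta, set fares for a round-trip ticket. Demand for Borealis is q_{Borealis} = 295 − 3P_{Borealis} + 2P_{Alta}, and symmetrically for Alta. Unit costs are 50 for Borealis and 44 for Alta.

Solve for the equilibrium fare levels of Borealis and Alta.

110.125, 107.875

Borealis's profit: π = (P_{Borealis} − 50)(295 − 3P_{Borealis} + 2P_{Alta}).
∂π/∂P_{Borealis} = 445 − 6P_{Borealis} + 2P_{Alta} = 0 ⇒ P_{Borealis} = 445/6 + (1/3)P_{Alta}.
Similarly P_{Alta} = 427/6 + (1/3)P_{Borealis}.
Solving the two reaction functions simultaneously: (1 − (1/3)(1/3))P_{Borealis} = 445/6 + (1/3)·(427/6), so (8/9)P_{Borealis} = 881/9 and P_{Borealis} = 110.125.
Then P_{Alta} = 427/6 + (1/3)·110.125 = 107.875.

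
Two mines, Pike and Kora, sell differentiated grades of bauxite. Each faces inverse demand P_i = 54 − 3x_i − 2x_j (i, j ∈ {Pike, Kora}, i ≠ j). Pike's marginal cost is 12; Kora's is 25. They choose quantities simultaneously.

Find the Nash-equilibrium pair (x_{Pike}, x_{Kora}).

Mine Pike's profit: π = x_{Pike}(54 − 3x_{Pike} − 2x_{Kora}) − 12x_{Pike}.
∂π/∂x_{Pike} = 42 − 6x_{Pike} − 2x_{Kora} = 0 ⇒ x_{Pike} = 7 − (1/3)x_{Kora}.
Similarly x_{Kora} = 29/6 − (1/3)x_{Pike}.
Plugging x_{Kora} into Pike's best response: x_{Pike} = 7 − (1/3)(29/6 − (1/3)x_{Pike}) ⇒ (8/9)x_{Pike} = 97/18, so x_{Pike} = 6.0625.
Then x_{Kora} = 29/6 − (1/3)·6.0625 = 2.8125.

6.0625, 2.8125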